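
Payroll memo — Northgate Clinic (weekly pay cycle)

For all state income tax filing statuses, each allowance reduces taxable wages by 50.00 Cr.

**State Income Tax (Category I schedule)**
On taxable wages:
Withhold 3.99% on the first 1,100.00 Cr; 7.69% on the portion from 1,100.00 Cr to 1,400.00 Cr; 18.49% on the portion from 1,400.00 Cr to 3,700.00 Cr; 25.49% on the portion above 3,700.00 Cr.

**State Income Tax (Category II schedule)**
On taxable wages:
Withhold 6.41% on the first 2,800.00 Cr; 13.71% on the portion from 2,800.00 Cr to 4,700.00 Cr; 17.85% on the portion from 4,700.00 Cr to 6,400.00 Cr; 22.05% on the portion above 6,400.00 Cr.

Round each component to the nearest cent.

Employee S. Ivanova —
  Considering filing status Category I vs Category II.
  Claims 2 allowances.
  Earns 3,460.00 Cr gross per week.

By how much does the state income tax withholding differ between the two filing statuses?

State Income Tax (Category I): taxable = 3,460.00 Cr − 2×50.00 Cr = 3,360.00 Cr
  66.96 Cr + 18.49% × (3,360.00 Cr − 1,400.00 Cr) = 66.96 Cr + 18.49% × 1,960.00 Cr = 429.36 Cr
State Income Tax (Category II): taxable = 3,460.00 Cr − 2×50.00 Cr = 3,360.00 Cr
  179.48 Cr + 13.71% × (3,360.00 Cr − 2,800.00 Cr) = 179.48 Cr + 13.71% × 560.00 Cr = 256.26 Cr
Difference: |429.36 Cr − 256.26 Cr| = 173.10 Cr (higher under Category I)

173.10 Cr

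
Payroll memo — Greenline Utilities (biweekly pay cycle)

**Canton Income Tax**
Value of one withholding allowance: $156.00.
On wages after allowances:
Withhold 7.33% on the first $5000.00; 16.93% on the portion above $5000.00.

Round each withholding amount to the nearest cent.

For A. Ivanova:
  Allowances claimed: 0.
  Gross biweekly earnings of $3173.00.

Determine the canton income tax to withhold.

$232.58

Canton Income Tax: taxable = $3173.00
  7.33% × $3173.00 = $232.58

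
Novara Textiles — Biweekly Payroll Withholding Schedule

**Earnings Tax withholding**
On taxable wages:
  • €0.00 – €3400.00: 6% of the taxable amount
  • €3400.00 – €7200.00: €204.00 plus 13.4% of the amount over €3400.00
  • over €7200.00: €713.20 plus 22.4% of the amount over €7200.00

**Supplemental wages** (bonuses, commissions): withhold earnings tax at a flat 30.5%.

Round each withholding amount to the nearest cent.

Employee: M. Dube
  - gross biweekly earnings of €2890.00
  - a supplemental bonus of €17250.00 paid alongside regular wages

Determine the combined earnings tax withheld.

Earnings Tax: taxable = €2890.00
  6% × €2890.00 = €173.40
Supplemental (30.5% flat on bonus): 30.5% × €17250.00 = €5261.25
Total earnings tax: €173.40 + €5261.25 = €5434.65

€5434.65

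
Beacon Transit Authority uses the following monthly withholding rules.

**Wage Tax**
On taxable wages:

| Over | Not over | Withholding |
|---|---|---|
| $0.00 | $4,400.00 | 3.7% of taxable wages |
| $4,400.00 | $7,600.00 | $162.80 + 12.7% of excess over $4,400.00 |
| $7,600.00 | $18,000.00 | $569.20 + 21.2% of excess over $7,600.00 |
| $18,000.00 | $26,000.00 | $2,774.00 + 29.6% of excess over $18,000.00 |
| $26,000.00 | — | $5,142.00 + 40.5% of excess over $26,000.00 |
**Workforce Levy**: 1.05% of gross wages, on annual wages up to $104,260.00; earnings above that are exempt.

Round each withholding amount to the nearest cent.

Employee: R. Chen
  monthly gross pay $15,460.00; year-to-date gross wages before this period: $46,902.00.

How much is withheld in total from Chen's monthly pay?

Wage Tax: taxable = $15,460.00
  $569.20 + 21.2% × ($15,460.00 − $7,600.00) = $569.20 + 21.2% × $7,860.00 = $2,235.52
Workforce Levy: 1.05% × $15,460.00 = $162.33
Total: $2,235.52 + $162.33 = $2,397.85

$2,397.85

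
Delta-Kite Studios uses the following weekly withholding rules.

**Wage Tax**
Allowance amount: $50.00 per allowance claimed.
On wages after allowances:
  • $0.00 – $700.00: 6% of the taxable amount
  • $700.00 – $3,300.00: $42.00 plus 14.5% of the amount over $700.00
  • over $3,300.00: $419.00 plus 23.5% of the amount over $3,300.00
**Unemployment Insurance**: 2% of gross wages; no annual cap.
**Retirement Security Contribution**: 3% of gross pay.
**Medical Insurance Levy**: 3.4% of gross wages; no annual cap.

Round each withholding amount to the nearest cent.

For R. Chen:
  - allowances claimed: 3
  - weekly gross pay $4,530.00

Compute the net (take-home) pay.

$3,476.68

Wage Tax: taxable = $4,530.00 − 3×$50.00 = $4,380.00
  $419.00 + 23.5% × ($4,380.00 − $3,300.00) = $419.00 + 23.5% × $1,080.00 = $672.80
Unemployment Insurance: 2% × $4,530.00 = $90.60
Retirement Security Contribution: 3% × $4,530.00 = $135.90
Medical Insurance Levy: 3.4% × $4,530.00 = $154.02
Total withheld: $672.80 + $90.60 + $135.90 + $154.02 = $1,053.32
Net pay: $4,530.00 − $1,053.32 = $3,476.68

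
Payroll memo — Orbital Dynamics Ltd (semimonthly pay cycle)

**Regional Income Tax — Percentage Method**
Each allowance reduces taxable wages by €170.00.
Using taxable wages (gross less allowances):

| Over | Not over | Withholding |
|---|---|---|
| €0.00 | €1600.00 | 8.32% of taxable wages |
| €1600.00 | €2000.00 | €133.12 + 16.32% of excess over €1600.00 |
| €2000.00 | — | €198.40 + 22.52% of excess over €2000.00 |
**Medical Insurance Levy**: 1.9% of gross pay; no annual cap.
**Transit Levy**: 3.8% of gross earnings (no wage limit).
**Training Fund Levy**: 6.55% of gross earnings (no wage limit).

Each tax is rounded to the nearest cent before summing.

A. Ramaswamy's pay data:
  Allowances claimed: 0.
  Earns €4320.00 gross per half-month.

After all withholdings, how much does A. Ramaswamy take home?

Regional Income Tax: taxable = €4320.00
  €198.40 + 22.52% × (€4320.00 − €2000.00) = €198.40 + 22.52% × €2320.00 = €720.86
Medical Insurance Levy: 1.9% × €4320.00 = €82.08
Transit Levy: 3.8% × €4320.00 = €164.16
Training Fund Levy: 6.55% × €4320.00 = €282.96
Total withheld: €720.86 + €82.08 + €164.16 + €282.96 = €1250.06
Net pay: €4320.00 − €1250.06 = €3069.94

€3069.94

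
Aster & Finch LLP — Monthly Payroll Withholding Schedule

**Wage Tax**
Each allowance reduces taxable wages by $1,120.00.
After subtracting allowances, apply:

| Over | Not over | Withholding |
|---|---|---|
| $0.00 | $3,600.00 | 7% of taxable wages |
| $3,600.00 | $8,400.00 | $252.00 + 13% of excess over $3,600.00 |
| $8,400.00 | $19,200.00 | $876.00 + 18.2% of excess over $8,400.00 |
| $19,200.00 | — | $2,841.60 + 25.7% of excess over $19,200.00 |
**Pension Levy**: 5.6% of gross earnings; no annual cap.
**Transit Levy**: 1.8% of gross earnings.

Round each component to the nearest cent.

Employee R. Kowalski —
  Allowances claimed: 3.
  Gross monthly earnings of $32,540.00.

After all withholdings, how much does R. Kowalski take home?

$24,725.58

Wage Tax: taxable = $32,540.00 − 3×$1,120.00 = $29,180.00
  $2,841.60 + 25.7% × ($29,180.00 − $19,200.00) = $2,841.60 + 25.7% × $9,980.00 = $5,406.46
Pension Levy: 5.6% × $32,540.00 = $1,822.24
Transit Levy: 1.8% × $32,540.00 = $585.72
Total withheld: $5,406.46 + $1,822.24 + $585.72 = $7,814.42
Net pay: $32,540.00 − $7,814.42 = $24,725.58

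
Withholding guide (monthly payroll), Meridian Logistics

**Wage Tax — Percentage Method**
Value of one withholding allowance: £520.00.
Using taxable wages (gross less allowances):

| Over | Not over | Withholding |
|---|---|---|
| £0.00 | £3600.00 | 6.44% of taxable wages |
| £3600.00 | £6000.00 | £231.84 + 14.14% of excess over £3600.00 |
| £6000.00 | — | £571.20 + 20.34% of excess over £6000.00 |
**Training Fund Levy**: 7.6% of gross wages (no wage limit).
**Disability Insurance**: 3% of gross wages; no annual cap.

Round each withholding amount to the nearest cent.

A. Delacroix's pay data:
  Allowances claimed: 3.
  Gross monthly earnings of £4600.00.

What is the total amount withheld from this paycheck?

Wage Tax: taxable = £4600.00 − 3×£520.00 = £3040.00
  6.44% × £3040.00 = £195.78
Training Fund Levy: 7.6% × £4600.00 = £349.60
Disability Insurance: 3% × £4600.00 = £138.00
Total: £195.78 + £349.60 + £138.00 = £683.38

£683.38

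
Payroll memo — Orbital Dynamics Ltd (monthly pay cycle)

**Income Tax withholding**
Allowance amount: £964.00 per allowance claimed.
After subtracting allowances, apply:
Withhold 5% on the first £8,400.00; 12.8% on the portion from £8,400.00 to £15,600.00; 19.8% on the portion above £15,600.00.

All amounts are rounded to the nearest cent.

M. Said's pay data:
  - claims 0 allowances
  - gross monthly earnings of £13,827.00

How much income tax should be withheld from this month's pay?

£1,114.66

Income Tax: taxable = £13,827.00
  £420.00 + 12.8% × (£13,827.00 − £8,400.00) = £420.00 + 12.8% × £5,427.00 = £1,114.66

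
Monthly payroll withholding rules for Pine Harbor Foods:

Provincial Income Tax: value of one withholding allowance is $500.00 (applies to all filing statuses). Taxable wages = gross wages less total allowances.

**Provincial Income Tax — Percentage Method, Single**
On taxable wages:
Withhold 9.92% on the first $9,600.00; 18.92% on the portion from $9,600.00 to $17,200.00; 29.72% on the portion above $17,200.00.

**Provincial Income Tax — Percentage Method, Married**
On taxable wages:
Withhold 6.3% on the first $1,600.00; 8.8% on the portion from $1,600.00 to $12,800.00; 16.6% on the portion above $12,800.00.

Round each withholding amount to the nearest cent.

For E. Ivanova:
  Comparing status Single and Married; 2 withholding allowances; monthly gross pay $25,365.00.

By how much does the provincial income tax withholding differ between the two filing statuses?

$1,513.49

Provincial Income Tax (Single): taxable = $25,365.00 − 2×$500.00 = $24,365.00
  $2,390.24 + 29.72% × ($24,365.00 − $17,200.00) = $2,390.24 + 29.72% × $7,165.00 = $4,519.68
Provincial Income Tax (Married): taxable = $25,365.00 − 2×$500.00 = $24,365.00
  $1,086.40 + 16.6% × ($24,365.00 − $12,800.00) = $1,086.40 + 16.6% × $11,565.00 = $3,006.19
Difference: |$4,519.68 − $3,006.19| = $1,513.49 (higher under Single)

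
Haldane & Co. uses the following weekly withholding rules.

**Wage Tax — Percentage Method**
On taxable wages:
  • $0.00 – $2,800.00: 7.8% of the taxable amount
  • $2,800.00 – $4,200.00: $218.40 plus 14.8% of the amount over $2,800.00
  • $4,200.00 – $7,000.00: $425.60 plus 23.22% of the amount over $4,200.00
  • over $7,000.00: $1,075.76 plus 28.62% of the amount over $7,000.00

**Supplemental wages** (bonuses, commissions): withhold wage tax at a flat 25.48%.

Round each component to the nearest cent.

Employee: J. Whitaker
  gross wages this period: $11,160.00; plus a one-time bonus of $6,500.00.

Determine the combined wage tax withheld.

$3,922.55

Wage Tax: taxable = $11,160.00
  $1,075.76 + 28.62% × ($11,160.00 − $7,000.00) = $1,075.76 + 28.62% × $4,160.00 = $2,266.35
Supplemental (25.48% flat on bonus): 25.48% × $6,500.00 = $1,656.20
Total wage tax: $2,266.35 + $1,656.20 = $3,922.55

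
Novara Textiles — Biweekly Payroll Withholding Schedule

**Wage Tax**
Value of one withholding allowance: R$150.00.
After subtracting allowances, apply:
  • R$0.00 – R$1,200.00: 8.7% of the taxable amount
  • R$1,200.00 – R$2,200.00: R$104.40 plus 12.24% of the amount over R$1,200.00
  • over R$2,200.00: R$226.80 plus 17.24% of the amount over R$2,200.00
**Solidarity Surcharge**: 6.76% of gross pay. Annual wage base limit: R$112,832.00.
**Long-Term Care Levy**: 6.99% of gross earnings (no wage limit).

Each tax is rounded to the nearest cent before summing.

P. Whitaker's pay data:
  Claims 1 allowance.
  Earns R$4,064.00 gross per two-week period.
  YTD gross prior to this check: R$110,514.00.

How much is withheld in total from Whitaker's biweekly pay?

Wage Tax: taxable = R$4,064.00 − 1×R$150.00 = R$3,914.00
  R$226.80 + 17.24% × (R$3,914.00 − R$2,200.00) = R$226.80 + 17.24% × R$1,714.00 = R$522.29
Solidarity Surcharge: cap R$112,832.00 − YTD R$110,514.00 = R$2,318.00 subject; 6.76% × R$2,318.00 = R$156.70
Long-Term Care Levy: 6.99% × R$4,064.00 = R$284.07
Total: R$522.29 + R$156.70 + R$284.07 = R$963.06

R$963.06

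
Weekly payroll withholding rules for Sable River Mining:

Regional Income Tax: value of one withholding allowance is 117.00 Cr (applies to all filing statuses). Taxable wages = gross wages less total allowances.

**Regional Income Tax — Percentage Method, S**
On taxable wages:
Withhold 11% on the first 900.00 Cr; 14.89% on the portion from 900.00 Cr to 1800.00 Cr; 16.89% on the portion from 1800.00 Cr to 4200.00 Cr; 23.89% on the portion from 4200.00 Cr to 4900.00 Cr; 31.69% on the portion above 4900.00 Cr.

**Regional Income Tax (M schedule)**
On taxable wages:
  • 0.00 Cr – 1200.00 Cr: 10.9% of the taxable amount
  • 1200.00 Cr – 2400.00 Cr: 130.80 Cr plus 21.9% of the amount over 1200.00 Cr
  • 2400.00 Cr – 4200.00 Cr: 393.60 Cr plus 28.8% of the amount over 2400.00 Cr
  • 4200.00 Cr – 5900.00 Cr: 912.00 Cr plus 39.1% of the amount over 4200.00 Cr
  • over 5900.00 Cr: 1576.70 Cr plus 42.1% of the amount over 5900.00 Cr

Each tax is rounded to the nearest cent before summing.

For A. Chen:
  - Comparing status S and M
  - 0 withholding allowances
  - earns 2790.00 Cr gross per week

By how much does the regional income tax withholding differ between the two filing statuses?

Regional Income Tax (S): taxable = 2790.00 Cr
  233.01 Cr + 16.89% × (2790.00 Cr − 1800.00 Cr) = 233.01 Cr + 16.89% × 990.00 Cr = 400.22 Cr
Regional Income Tax (M): taxable = 2790.00 Cr
  393.60 Cr + 28.8% × (2790.00 Cr − 2400.00 Cr) = 393.60 Cr + 28.8% × 390.00 Cr = 505.92 Cr
Difference: |400.22 Cr − 505.92 Cr| = 105.70 Cr (higher under M)

105.70 Cr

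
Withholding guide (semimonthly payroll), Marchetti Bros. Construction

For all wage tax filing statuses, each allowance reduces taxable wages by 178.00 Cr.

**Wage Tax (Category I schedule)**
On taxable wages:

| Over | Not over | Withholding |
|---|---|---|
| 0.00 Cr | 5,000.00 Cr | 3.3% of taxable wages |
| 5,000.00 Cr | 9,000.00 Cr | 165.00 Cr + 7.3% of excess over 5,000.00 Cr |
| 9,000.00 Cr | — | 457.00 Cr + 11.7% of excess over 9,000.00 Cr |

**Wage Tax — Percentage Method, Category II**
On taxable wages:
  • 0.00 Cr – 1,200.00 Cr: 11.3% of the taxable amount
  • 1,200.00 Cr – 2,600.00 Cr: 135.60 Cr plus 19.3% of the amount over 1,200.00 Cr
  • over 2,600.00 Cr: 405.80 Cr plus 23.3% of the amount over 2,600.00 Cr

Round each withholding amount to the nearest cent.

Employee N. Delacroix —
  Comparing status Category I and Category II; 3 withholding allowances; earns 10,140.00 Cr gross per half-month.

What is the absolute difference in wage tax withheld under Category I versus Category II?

Wage Tax (Category I): taxable = 10,140.00 Cr − 3×178.00 Cr = 9,606.00 Cr
  457.00 Cr + 11.7% × (9,606.00 Cr − 9,000.00 Cr) = 457.00 Cr + 11.7% × 606.00 Cr = 527.90 Cr
Wage Tax (Category II): taxable = 10,140.00 Cr − 3×178.00 Cr = 9,606.00 Cr
  405.80 Cr + 23.3% × (9,606.00 Cr − 2,600.00 Cr) = 405.80 Cr + 23.3% × 7,006.00 Cr = 2,038.20 Cr
Difference: |527.90 Cr − 2,038.20 Cr| = 1,510.30 Cr (higher under Category II)

1,510.30 Cr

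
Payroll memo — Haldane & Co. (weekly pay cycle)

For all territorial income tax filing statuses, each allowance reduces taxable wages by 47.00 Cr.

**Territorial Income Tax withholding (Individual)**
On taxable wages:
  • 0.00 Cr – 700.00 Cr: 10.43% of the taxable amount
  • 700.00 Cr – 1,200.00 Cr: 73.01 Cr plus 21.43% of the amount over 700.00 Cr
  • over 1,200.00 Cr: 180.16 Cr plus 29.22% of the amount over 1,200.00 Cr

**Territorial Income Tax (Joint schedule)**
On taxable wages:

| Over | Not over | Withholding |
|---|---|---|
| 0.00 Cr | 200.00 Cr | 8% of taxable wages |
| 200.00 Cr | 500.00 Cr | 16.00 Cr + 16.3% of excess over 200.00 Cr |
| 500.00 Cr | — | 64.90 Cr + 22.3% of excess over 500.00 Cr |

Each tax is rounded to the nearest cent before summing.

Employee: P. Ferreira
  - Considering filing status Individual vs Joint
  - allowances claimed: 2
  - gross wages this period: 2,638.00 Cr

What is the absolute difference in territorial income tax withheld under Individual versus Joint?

Territorial Income Tax (Individual): taxable = 2,638.00 Cr − 2×47.00 Cr = 2,544.00 Cr
  180.16 Cr + 29.22% × (2,544.00 Cr − 1,200.00 Cr) = 180.16 Cr + 29.22% × 1,344.00 Cr = 572.88 Cr
Territorial Income Tax (Joint): taxable = 2,638.00 Cr − 2×47.00 Cr = 2,544.00 Cr
  64.90 Cr + 22.3% × (2,544.00 Cr − 500.00 Cr) = 64.90 Cr + 22.3% × 2,044.00 Cr = 520.71 Cr
Difference: |572.88 Cr − 520.71 Cr| = 52.17 Cr (higher under Individual)

52.17 Cr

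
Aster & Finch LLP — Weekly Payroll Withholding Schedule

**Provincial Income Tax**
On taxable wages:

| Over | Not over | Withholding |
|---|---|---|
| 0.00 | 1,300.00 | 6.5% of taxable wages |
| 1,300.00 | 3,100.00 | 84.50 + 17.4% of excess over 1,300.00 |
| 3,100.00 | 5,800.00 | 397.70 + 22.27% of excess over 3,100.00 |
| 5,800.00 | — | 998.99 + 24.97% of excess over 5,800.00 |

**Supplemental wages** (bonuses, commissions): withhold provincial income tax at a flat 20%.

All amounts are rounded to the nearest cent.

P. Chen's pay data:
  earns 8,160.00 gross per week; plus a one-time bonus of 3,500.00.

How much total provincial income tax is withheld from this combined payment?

Provincial Income Tax: taxable = 8,160.00
  998.99 + 24.97% × (8,160.00 − 5,800.00) = 998.99 + 24.97% × 2,360.00 = 1,588.28
Supplemental (20% flat on bonus): 20% × 3,500.00 = 700.00
Total provincial income tax: 1,588.28 + 700.00 = 2,288.28

2,288.28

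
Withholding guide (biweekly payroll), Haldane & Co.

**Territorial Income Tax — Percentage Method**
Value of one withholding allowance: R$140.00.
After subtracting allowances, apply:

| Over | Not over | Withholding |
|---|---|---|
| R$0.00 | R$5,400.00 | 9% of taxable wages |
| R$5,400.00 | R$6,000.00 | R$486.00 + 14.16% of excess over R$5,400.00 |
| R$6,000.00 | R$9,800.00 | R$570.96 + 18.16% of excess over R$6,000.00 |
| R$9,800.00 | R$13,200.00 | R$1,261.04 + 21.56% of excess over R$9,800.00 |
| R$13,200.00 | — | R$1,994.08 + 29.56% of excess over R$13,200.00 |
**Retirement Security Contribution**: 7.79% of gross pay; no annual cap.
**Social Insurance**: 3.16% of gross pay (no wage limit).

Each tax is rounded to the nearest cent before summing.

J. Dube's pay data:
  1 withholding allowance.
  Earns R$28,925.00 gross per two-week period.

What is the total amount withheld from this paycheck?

Territorial Income Tax: taxable = R$28,925.00 − 1×R$140.00 = R$28,785.00
  R$1,994.08 + 29.56% × (R$28,785.00 − R$13,200.00) = R$1,994.08 + 29.56% × R$15,585.00 = R$6,601.01
Retirement Security Contribution: 7.79% × R$28,925.00 = R$2,253.26
Social Insurance: 3.16% × R$28,925.00 = R$914.03
Total: R$6,601.01 + R$2,253.26 + R$914.03 = R$9,768.30

R$9,768.30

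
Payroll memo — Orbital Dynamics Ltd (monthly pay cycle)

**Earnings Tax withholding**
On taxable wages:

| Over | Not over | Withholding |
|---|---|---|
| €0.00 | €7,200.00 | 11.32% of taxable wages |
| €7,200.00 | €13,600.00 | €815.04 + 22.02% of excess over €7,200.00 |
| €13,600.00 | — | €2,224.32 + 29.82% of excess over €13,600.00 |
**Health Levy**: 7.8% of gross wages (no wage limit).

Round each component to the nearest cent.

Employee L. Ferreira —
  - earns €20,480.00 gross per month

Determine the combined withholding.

Earnings Tax: taxable = €20,480.00
  €2,224.32 + 29.82% × (€20,480.00 − €13,600.00) = €2,224.32 + 29.82% × €6,880.00 = €4,275.94
Health Levy: 7.8% × €20,480.00 = €1,597.44
Total: €4,275.94 + €1,597.44 = €5,873.38

€5,873.38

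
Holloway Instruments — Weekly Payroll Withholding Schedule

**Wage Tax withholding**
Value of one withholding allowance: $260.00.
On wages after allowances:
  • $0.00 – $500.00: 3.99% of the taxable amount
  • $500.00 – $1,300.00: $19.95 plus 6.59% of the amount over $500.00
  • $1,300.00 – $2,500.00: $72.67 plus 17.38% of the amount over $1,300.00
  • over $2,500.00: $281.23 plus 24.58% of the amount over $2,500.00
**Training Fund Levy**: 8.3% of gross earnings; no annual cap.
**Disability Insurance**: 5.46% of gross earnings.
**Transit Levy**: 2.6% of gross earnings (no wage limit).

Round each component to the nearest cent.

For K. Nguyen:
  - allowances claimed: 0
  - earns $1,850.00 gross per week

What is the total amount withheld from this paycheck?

$470.92

Wage Tax: taxable = $1,850.00
  $72.67 + 17.38% × ($1,850.00 − $1,300.00) = $72.67 + 17.38% × $550.00 = $168.26
Training Fund Levy: 8.3% × $1,850.00 = $153.55
Disability Insurance: 5.46% × $1,850.00 = $101.01
Transit Levy: 2.6% × $1,850.00 = $48.10
Total: $168.26 + $153.55 + $101.01 + $48.10 = $470.92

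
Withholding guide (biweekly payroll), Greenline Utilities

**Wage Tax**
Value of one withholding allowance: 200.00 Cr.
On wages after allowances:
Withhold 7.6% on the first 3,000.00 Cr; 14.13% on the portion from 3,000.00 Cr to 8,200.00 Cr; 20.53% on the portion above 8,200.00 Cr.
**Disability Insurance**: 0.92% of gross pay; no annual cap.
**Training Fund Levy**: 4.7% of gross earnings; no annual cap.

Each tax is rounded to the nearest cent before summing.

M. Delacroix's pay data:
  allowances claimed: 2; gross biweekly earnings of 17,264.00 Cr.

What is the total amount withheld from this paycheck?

3,711.72 Cr

Wage Tax: taxable = 17,264.00 Cr − 2×200.00 Cr = 16,864.00 Cr
  962.76 Cr + 20.53% × (16,864.00 Cr − 8,200.00 Cr) = 962.76 Cr + 20.53% × 8,664.00 Cr = 2,741.48 Cr
Disability Insurance: 0.92% × 17,264.00 Cr = 158.83 Cr
Training Fund Levy: 4.7% × 17,264.00 Cr = 811.41 Cr
Total: 2,741.48 Cr + 158.83 Cr + 811.41 Cr = 3,711.72 Cr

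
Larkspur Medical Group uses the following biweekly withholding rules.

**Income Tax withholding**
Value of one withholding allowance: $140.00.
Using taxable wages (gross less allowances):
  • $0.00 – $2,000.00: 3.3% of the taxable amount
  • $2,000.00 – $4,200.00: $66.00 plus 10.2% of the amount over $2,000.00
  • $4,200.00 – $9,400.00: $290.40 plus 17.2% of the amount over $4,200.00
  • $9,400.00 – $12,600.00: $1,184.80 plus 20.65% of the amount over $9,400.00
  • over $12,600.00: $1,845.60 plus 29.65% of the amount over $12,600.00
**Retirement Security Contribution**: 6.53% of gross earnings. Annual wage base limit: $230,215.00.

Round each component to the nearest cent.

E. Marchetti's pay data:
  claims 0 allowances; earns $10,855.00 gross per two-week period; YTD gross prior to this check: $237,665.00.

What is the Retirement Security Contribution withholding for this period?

Retirement Security Contribution: YTD $237,665.00 ≥ cap $230,215.00 → $0.00

$0.00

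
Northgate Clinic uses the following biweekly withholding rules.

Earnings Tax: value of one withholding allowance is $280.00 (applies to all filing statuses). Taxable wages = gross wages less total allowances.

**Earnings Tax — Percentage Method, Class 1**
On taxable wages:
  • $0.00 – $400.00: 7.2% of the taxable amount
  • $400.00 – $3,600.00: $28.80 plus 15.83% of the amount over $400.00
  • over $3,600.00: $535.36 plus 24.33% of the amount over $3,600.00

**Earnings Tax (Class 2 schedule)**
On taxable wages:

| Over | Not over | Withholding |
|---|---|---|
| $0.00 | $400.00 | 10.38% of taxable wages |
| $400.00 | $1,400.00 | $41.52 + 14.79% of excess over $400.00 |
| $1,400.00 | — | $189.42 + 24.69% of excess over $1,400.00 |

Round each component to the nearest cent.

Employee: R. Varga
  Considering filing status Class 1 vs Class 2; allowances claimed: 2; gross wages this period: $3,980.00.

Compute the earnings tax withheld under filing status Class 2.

$688.16

Earnings Tax (Class 2): taxable = $3,980.00 − 2×$280.00 = $3,420.00
  $189.42 + 24.69% × ($3,420.00 − $1,400.00) = $189.42 + 24.69% × $2,020.00 = $688.16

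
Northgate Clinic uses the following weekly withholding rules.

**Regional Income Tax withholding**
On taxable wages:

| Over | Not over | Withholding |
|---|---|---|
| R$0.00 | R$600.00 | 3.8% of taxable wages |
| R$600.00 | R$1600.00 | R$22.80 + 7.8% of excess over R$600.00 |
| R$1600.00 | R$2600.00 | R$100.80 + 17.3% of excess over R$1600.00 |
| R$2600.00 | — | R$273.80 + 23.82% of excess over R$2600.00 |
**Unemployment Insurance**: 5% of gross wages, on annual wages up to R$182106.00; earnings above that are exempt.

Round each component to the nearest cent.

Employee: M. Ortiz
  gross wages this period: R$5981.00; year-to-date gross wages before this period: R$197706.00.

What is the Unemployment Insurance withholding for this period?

R$0.00

Unemployment Insurance: YTD R$197706.00 ≥ cap R$182106.00 → R$0.00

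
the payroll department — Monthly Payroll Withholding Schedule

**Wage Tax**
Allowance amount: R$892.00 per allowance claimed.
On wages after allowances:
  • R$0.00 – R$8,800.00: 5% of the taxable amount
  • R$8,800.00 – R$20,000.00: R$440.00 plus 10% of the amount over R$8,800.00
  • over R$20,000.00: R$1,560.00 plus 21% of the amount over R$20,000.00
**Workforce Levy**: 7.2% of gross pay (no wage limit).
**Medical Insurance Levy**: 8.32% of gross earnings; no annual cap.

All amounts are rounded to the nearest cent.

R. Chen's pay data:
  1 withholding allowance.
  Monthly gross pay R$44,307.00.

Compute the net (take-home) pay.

Wage Tax: taxable = R$44,307.00 − 1×R$892.00 = R$43,415.00
  R$1,560.00 + 21% × (R$43,415.00 − R$20,000.00) = R$1,560.00 + 21% × R$23,415.00 = R$6,477.15
Workforce Levy: 7.2% × R$44,307.00 = R$3,190.10
Medical Insurance Levy: 8.32% × R$44,307.00 = R$3,686.34
Total withheld: R$6,477.15 + R$3,190.10 + R$3,686.34 = R$13,353.59
Net pay: R$44,307.00 − R$13,353.59 = R$30,953.41

R$30,953.41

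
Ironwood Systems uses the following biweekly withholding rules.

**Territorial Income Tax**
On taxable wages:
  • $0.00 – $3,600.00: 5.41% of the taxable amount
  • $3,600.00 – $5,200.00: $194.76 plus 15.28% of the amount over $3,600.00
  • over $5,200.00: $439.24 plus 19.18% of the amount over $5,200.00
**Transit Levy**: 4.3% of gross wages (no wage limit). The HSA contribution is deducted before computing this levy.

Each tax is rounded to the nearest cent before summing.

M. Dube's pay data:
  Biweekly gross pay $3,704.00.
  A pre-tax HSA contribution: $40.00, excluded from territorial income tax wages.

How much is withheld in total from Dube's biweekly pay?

$362.09

Territorial Income Tax: taxable = $3,704.00 − $40.00 = $3,664.00
  $194.76 + 15.28% × ($3,664.00 − $3,600.00) = $194.76 + 15.28% × $64.00 = $204.54
Transit Levy: 4.3% × $3,664.00 = $157.55
Total: $204.54 + $157.55 = $362.09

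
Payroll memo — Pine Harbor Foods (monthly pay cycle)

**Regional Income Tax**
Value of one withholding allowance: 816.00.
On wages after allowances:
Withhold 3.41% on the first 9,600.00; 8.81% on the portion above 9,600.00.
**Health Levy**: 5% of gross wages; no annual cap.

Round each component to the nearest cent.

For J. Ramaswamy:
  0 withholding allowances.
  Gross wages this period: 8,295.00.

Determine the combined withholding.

697.61

Regional Income Tax: taxable = 8,295.00
  3.41% × 8,295.00 = 282.86
Health Levy: 5% × 8,295.00 = 414.75
Total: 282.86 + 414.75 = 697.61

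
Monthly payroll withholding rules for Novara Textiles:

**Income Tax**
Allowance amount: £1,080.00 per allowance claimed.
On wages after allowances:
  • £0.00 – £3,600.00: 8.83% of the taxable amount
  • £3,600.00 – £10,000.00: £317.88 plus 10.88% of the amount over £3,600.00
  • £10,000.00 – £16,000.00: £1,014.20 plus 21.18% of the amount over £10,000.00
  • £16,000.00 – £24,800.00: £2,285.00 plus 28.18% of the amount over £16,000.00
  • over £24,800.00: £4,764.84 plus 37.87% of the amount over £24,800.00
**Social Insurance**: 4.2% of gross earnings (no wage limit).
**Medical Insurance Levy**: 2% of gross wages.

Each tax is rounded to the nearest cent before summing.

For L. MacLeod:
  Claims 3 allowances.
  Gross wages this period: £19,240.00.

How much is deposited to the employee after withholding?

£15,762.12

Income Tax: taxable = £19,240.00 − 3×£1,080.00 = £16,000.00
  £1,014.20 + 21.18% × (£16,000.00 − £10,000.00) = £1,014.20 + 21.18% × £6,000.00 = £2,285.00
Social Insurance: 4.2% × £19,240.00 = £808.08
Medical Insurance Levy: 2% × £19,240.00 = £384.80
Total withheld: £2,285.00 + £808.08 + £384.80 = £3,477.88
Net pay: £19,240.00 − £3,477.88 = £15,762.12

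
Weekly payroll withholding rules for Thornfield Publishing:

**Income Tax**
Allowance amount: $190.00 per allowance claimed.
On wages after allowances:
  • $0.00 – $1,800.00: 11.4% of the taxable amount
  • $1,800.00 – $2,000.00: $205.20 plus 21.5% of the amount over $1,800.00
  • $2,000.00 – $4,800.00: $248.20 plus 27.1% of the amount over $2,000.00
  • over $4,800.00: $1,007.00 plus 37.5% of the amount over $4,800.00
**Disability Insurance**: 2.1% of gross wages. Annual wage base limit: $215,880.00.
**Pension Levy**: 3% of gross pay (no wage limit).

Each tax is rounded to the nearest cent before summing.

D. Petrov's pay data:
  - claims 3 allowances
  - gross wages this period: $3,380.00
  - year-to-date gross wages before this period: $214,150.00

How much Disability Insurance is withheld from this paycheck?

Disability Insurance: cap $215,880.00 − YTD $214,150.00 = $1,730.00 subject; 2.1% × $1,730.00 = $36.33

$36.33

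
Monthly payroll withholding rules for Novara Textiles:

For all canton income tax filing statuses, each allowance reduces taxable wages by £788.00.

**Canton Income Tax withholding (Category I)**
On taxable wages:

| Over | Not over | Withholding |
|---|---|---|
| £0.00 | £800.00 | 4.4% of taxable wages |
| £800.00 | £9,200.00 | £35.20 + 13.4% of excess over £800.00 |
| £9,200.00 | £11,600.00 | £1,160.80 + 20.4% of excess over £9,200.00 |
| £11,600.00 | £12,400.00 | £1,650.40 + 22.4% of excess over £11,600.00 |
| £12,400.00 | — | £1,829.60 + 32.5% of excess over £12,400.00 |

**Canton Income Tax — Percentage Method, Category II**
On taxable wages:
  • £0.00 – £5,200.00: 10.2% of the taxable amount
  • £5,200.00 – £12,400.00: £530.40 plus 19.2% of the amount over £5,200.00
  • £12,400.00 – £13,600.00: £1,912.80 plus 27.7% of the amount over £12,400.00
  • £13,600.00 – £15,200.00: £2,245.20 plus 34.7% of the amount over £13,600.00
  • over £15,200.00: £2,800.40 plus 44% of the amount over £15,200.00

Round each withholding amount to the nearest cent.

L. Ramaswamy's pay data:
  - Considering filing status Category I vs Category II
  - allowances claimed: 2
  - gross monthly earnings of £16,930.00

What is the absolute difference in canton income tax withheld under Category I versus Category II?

Canton Income Tax (Category I): taxable = £16,930.00 − 2×£788.00 = £15,354.00
  £1,829.60 + 32.5% × (£15,354.00 − £12,400.00) = £1,829.60 + 32.5% × £2,954.00 = £2,789.65
Canton Income Tax (Category II): taxable = £16,930.00 − 2×£788.00 = £15,354.00
  £2,800.40 + 44% × (£15,354.00 − £15,200.00) = £2,800.40 + 44% × £154.00 = £2,868.16
Difference: |£2,789.65 − £2,868.16| = £78.51 (higher under Category II)

£78.51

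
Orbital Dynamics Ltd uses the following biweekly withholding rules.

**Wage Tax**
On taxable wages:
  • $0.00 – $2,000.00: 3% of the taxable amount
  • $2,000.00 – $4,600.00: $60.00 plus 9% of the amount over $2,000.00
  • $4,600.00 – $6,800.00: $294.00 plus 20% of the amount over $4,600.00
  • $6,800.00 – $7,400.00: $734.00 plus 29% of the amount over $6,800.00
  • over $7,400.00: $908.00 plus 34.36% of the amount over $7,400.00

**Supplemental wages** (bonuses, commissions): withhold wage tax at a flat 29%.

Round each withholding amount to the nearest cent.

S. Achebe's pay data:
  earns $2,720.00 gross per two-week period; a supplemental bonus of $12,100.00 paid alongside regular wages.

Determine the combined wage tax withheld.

Wage Tax: taxable = $2,720.00
  $60.00 + 9% × ($2,720.00 − $2,000.00) = $60.00 + 9% × $720.00 = $124.80
Supplemental (29% flat on bonus): 29% × $12,100.00 = $3,509.00
Total wage tax: $124.80 + $3,509.00 = $3,633.80

$3,633.80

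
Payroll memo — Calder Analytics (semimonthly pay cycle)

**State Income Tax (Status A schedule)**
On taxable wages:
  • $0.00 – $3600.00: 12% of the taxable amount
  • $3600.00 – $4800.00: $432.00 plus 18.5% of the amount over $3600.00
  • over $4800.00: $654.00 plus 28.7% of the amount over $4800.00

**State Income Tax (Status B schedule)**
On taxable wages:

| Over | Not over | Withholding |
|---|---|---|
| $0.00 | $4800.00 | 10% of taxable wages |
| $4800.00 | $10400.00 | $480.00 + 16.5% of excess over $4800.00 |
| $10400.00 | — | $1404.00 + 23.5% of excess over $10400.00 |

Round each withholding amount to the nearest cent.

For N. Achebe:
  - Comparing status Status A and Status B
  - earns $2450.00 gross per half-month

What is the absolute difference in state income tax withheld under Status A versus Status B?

State Income Tax (Status A): taxable = $2450.00
  12% × $2450.00 = $294.00
State Income Tax (Status B): taxable = $2450.00
  10% × $2450.00 = $245.00
Difference: |$294.00 − $245.00| = $49.00 (higher under Status A)

$49.00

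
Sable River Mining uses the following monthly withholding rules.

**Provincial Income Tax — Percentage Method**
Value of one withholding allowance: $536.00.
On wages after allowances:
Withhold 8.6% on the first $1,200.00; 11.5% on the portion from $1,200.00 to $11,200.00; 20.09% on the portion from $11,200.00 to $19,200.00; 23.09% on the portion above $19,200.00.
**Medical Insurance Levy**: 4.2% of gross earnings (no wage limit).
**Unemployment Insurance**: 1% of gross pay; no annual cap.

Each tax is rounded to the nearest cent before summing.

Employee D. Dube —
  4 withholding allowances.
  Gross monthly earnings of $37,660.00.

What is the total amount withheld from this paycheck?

Provincial Income Tax: taxable = $37,660.00 − 4×$536.00 = $35,516.00
  $2,860.40 + 23.09% × ($35,516.00 − $19,200.00) = $2,860.40 + 23.09% × $16,316.00 = $6,627.76
Medical Insurance Levy: 4.2% × $37,660.00 = $1,581.72
Unemployment Insurance: 1% × $37,660.00 = $376.60
Total: $6,627.76 + $1,581.72 + $376.60 = $8,586.08

$8,586.08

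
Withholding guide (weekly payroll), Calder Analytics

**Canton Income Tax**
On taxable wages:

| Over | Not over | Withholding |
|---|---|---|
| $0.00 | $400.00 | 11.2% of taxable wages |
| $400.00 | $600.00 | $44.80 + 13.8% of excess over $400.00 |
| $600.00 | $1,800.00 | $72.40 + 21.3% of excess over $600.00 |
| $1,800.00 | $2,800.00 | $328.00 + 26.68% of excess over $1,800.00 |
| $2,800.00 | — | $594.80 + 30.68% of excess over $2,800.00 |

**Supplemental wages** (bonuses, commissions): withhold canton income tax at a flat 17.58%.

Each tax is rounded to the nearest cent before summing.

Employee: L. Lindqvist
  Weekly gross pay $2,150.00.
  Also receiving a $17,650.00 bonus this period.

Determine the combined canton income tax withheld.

Canton Income Tax: taxable = $2,150.00
  $328.00 + 26.68% × ($2,150.00 − $1,800.00) = $328.00 + 26.68% × $350.00 = $421.38
Supplemental (17.58% flat on bonus): 17.58% × $17,650.00 = $3,102.87
Total canton income tax: $421.38 + $3,102.87 = $3,524.25

$3,524.25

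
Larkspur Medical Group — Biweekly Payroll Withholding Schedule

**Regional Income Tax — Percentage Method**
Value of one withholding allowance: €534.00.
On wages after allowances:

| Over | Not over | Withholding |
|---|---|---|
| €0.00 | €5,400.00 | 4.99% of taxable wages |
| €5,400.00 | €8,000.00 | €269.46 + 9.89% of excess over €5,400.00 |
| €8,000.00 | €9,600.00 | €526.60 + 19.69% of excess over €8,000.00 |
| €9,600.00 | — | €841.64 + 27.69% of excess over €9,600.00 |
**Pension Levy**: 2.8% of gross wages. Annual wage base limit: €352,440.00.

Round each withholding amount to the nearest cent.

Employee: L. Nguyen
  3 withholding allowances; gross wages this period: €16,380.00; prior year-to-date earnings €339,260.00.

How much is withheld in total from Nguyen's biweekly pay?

Regional Income Tax: taxable = €16,380.00 − 3×€534.00 = €14,778.00
  €841.64 + 27.69% × (€14,778.00 − €9,600.00) = €841.64 + 27.69% × €5,178.00 = €2,275.43
Pension Levy: cap €352,440.00 − YTD €339,260.00 = €13,180.00 subject; 2.8% × €13,180.00 = €369.04
Total: €2,275.43 + €369.04 = €2,644.47

€2,644.47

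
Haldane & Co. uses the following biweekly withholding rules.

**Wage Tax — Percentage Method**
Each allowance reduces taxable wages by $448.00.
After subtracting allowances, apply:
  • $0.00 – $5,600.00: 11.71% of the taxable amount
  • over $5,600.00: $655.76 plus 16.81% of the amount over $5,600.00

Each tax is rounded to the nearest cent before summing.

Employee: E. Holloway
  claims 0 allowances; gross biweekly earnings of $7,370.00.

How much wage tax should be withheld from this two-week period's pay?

$953.30

Wage Tax: taxable = $7,370.00
  $655.76 + 16.81% × ($7,370.00 − $5,600.00) = $655.76 + 16.81% × $1,770.00 = $953.30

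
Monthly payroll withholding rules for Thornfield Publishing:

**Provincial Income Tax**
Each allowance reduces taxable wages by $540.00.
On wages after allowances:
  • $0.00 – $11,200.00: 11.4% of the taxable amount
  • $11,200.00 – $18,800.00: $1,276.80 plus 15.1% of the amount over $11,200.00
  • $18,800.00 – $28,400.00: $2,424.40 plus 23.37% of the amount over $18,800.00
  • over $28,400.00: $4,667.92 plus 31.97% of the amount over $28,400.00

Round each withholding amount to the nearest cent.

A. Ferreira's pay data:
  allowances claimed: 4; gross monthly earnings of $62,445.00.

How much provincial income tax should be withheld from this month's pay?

Provincial Income Tax: taxable = $62,445.00 − 4×$540.00 = $60,285.00
  $4,667.92 + 31.97% × ($60,285.00 − $28,400.00) = $4,667.92 + 31.97% × $31,885.00 = $14,861.55

$14,861.55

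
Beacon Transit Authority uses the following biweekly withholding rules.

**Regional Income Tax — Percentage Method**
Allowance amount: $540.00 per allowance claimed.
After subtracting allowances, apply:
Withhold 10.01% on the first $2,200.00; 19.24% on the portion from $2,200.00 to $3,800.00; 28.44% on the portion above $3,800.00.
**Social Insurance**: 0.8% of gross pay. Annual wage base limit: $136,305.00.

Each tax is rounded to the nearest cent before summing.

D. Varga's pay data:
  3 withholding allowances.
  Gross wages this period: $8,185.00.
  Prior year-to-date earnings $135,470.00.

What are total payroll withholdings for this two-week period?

Regional Income Tax: taxable = $8,185.00 − 3×$540.00 = $6,565.00
  $528.06 + 28.44% × ($6,565.00 − $3,800.00) = $528.06 + 28.44% × $2,765.00 = $1,314.43
Social Insurance: cap $136,305.00 − YTD $135,470.00 = $835.00 subject; 0.8% × $835.00 = $6.68
Total: $1,314.43 + $6.68 = $1,321.11

$1,321.11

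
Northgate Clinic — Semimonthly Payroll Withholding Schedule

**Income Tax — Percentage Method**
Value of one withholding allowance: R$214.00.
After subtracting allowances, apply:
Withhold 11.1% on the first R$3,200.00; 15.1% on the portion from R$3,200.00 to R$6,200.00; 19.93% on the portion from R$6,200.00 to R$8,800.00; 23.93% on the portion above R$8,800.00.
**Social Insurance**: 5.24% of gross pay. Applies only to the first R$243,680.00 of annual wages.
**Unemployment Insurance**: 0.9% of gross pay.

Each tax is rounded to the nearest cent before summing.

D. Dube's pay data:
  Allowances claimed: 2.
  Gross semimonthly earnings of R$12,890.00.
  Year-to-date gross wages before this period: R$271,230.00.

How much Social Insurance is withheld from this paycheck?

Social Insurance: YTD R$271,230.00 ≥ cap R$243,680.00 → R$0.00

R$0.00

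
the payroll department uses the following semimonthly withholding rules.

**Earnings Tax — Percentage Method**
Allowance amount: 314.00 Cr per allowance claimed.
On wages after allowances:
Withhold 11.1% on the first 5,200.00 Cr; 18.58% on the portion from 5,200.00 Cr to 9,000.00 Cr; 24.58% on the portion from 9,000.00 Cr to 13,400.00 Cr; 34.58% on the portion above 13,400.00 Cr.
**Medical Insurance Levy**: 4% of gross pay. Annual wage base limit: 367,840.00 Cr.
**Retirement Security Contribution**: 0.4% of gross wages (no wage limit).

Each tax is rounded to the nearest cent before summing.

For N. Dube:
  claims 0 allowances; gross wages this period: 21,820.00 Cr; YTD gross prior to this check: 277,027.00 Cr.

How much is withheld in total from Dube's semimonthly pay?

Earnings Tax: taxable = 21,820.00 Cr
  2,364.76 Cr + 34.58% × (21,820.00 Cr − 13,400.00 Cr) = 2,364.76 Cr + 34.58% × 8,420.00 Cr = 5,276.40 Cr
Medical Insurance Levy: 4% × 21,820.00 Cr = 872.80 Cr
Retirement Security Contribution: 0.4% × 21,820.00 Cr = 87.28 Cr
Total: 5,276.40 Cr + 872.80 Cr + 87.28 Cr = 6,236.48 Cr

6,236.48 Cr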